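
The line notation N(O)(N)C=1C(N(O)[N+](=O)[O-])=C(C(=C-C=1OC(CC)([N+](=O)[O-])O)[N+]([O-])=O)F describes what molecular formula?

Heavy atoms from the SMILES: 9 C, 1 F, 6 N, 10 O.
Implicit hydrogens by atom environment:
  5 × C (aromatic): no H
  4 × O: no H
  3 × N (charge +1): no H
  3 × O: 1 H each → 3
  3 × O (charge -1): no H
  2 × N: no H
  1 × C: 3 H
  1 × C: 2 H
  1 × C (aromatic): 1 H
  1 × C: no H
  1 × F: no H
  1 × N: 2 H
  Total hydrogens = 11.
Molecular formula: C9H11FN6O10

C9H11FN6O10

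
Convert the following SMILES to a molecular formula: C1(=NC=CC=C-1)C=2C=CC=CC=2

Heavy atoms from the SMILES: 11 C, 1 N.
Implicit hydrogens by atom environment:
  9 × C (aromatic): 1 H each → 9
  2 × C (aromatic): no H
  1 × N (aromatic): no H
  Total hydrogens = 9.
Molecular formula: C11H9N

C11H9N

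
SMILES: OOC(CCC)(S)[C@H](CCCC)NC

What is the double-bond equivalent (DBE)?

Molecular formula from the SMILES: C10H23NO2S.
DoU = (2C + 2 + N − H − X)/2 = (2·10 + 2 + 1 − 23 − 0)/2 = 0/2 = 0.
(Structurally: 0 ring(s) + 0 π bond(s) = 0.)

0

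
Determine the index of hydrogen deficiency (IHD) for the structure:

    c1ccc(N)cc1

4

Molecular formula from the SMILES: C6H7N.
DoU = (2C + 2 + N − H − X)/2 = (2·6 + 2 + 1 − 7 − 0)/2 = 8/2 = 4.
(Structurally: 1 ring(s) + 3 π bond(s) = 4.)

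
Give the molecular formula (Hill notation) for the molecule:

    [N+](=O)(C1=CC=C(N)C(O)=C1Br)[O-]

Heavy atoms from the SMILES: 1 Br, 6 C, 2 N, 3 O.
Implicit hydrogens by atom environment:
  4 × C (aromatic): no H
  2 × C (aromatic): 1 H each → 2
  1 × Br: no H
  1 × N: 2 H
  1 × N (charge +1): no H
  1 × O: 1 H
  1 × O: no H
  1 × O (charge -1): no H
  Total hydrogens = 5.
Molecular formula: C6H5BrN2O3

C6H5BrN2O3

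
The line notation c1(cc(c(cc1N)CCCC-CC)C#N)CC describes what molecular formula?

C15H22N2

Heavy atoms from the SMILES: 15 C, 2 N.
Implicit hydrogens by atom environment:
  6 × C: 2 H each → 12
  4 × C (aromatic): no H
  2 × C: 3 H each → 6
  2 × C (aromatic): 1 H each → 2
  1 × C: no H
  1 × N: 2 H
  1 × N: no H
  Total hydrogens = 22.
Molecular formula: C15H22N2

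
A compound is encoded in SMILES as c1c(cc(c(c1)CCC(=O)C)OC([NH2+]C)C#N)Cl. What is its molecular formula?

C13H16ClN2O2+

Heavy atoms from the SMILES: 13 C, 1 Cl, 2 N, 2 O.
Implicit hydrogens by atom environment:
  3 × C (aromatic): 1 H each → 3
  3 × C (aromatic): no H
  2 × C: 3 H each → 6
  2 × C: 2 H each → 4
  2 × C: no H
  2 × O: no H
  1 × C: 1 H
  1 × Cl: no H
  1 × N (charge +1): 2 H
  1 × N: no H
  Total hydrogens = 16.
Net charge +1.
Molecular formula: C13H16ClN2O2+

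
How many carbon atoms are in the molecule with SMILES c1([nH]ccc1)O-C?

5

The symbol for carbon appears 5 times in the SMILES. Lowercase c denotes aromatic carbon and counts toward C.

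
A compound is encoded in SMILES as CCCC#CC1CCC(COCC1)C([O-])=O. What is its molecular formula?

C13H19O3-

Heavy atoms from the SMILES: 13 C, 3 O.
Implicit hydrogens by atom environment:
  7 × C: 2 H each → 14
  3 × C: no H
  2 × C: 1 H each → 2
  2 × O: no H
  1 × C: 3 H
  1 × O (charge -1): no H
  Total hydrogens = 19.
Net charge -1.
Molecular formula: C13H19O3-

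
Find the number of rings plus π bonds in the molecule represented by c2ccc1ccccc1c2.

Molecular formula from the SMILES: C10H8.
DoU = (2C + 2 + N − H − X)/2 = (2·10 + 2 + 0 − 8 − 0)/2 = 14/2 = 7.
(Structurally: 2 ring(s) + 5 π bond(s) = 7.)

7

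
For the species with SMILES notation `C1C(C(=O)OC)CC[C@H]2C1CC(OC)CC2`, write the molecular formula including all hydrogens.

Heavy atoms from the SMILES: 13 C, 3 O.
Implicit hydrogens by atom environment:
  6 × C: 2 H each → 12
  4 × C: 1 H each → 4
  3 × O: no H
  2 × C: 3 H each → 6
  1 × C: no H
  Total hydrogens = 22.
Molecular formula: C13H22O3

C13H22O3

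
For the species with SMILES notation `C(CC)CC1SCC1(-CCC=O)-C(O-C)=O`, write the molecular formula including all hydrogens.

C12H20O3S

Heavy atoms from the SMILES: 12 C, 3 O, 1 S.
Implicit hydrogens by atom environment:
  6 × C: 2 H each → 12
  3 × O: no H
  2 × C: 3 H each → 6
  2 × C: 1 H each → 2
  2 × C: no H
  1 × S: no H
  Total hydrogens = 20.
Molecular formula: C12H20O3S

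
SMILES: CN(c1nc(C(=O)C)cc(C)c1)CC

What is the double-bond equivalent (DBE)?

Molecular formula from the SMILES: C11H16N2O.
DoU = (2C + 2 + N − H − X)/2 = (2·11 + 2 + 2 − 16 − 0)/2 = 10/2 = 5.
(Structurally: 1 ring(s) + 4 π bond(s) = 5.)

5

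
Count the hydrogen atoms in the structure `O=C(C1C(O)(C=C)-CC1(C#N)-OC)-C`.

13

Hydrogens are implicit in SMILES; fill each atom to its normal valence:
  4 × C: no H
  2 × C: 3 H each → 6
  2 × C: 2 H each → 4
  2 × C: 1 H each → 2
  2 × O: no H
  1 × N: no H
  1 × O: 1 H
  Total hydrogens = 13.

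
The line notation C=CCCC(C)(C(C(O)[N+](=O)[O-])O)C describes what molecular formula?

C9H17NO4

Heavy atoms from the SMILES: 9 C, 1 N, 4 O.
Implicit hydrogens by atom environment:
  3 × C: 2 H each → 6
  3 × C: 1 H each → 3
  2 × C: 3 H each → 6
  2 × O: 1 H each → 2
  1 × C: no H
  1 × N (charge +1): no H
  1 × O: no H
  1 × O (charge -1): no H
  Total hydrogens = 17.
Molecular formula: C9H17NO4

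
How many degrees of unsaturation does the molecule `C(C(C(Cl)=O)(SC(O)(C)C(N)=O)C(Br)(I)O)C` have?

2

Molecular formula from the SMILES: C8H12BrClINO4S.
DoU = (2C + 2 + N − H − X)/2 = (2·8 + 2 + 1 − 12 − 3)/2 = 4/2 = 2.
(Structurally: 0 ring(s) + 2 π bond(s) = 2.)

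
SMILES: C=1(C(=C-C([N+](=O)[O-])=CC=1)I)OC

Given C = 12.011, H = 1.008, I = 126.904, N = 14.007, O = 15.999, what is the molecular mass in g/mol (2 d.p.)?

279.03

Molecular formula: C7H6INO3.
M = 7×12.011 + 6×1.008 + 1×126.904 + 1×14.007 + 3×15.999 = 279.03 g/mol.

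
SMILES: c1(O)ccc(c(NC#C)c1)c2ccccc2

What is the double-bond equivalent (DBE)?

10

Molecular formula from the SMILES: C14H11NO.
DoU = (2C + 2 + N − H − X)/2 = (2·14 + 2 + 1 − 11 − 0)/2 = 20/2 = 10.
(Structurally: 2 ring(s) + 8 π bond(s) = 10.)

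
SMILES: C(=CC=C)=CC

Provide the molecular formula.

C6H8

Heavy atoms from the SMILES: 6 C.
Implicit hydrogens by atom environment:
  3 × C: 1 H each → 3
  1 × C: 3 H
  1 × C: 2 H
  1 × C: no H
  Total hydrogens = 8.
Molecular formula: C6H8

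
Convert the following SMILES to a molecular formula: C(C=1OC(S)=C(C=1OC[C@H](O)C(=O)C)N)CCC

Heavy atoms from the SMILES: 12 C, 1 N, 4 O, 1 S.
Implicit hydrogens by atom environment:
  4 × C: 2 H each → 8
  4 × C (aromatic): no H
  2 × C: 3 H each → 6
  2 × O: no H
  1 × C: 1 H
  1 × C: no H
  1 × N: 2 H
  1 × O: 1 H
  1 × O (aromatic): no H
  1 × S: 1 H
  Total hydrogens = 19.
Molecular formula: C12H19NO4S

C12H19NO4S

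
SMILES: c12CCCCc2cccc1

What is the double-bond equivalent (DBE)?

Molecular formula from the SMILES: C10H12.
DoU = (2C + 2 + N − H − X)/2 = (2·10 + 2 + 0 − 12 − 0)/2 = 10/2 = 5.
(Structurally: 2 ring(s) + 3 π bond(s) = 5.)

5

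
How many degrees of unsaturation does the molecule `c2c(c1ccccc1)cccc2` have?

Molecular formula from the SMILES: C12H10.
DoU = (2C + 2 + N − H − X)/2 = (2·12 + 2 + 0 − 10 − 0)/2 = 16/2 = 8.
(Structurally: 2 ring(s) + 6 π bond(s) = 8.)

8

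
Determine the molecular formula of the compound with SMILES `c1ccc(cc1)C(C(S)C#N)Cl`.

Heavy atoms from the SMILES: 9 C, 1 Cl, 1 N, 1 S.
Implicit hydrogens by atom environment:
  5 × C (aromatic): 1 H each → 5
  2 × C: 1 H each → 2
  1 × C: no H
  1 × C (aromatic): no H
  1 × Cl: no H
  1 × N: no H
  1 × S: 1 H
  Total hydrogens = 8.
Molecular formula: C9H8ClNS

C9H8ClNS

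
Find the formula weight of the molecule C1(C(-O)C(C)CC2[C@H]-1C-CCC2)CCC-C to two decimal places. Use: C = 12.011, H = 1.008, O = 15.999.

Molecular formula: C15H28O.
M = 15×12.011 + 28×1.008 + 1×15.999 = 224.39 g/mol.

224.39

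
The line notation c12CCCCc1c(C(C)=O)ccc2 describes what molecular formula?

Heavy atoms from the SMILES: 12 C, 1 O.
Implicit hydrogens by atom environment:
  4 × C: 2 H each → 8
  3 × C (aromatic): 1 H each → 3
  3 × C (aromatic): no H
  1 × C: 3 H
  1 × C: no H
  1 × O: no H
  Total hydrogens = 14.
Molecular formula: C12H14O

C12H14O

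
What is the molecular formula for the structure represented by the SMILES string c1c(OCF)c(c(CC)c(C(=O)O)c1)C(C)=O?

Heavy atoms from the SMILES: 12 C, 1 F, 4 O.
Implicit hydrogens by atom environment:
  4 × C (aromatic): no H
  3 × O: no H
  2 × C: 3 H each → 6
  2 × C: 2 H each → 4
  2 × C (aromatic): 1 H each → 2
  2 × C: no H
  1 × F: no H
  1 × O: 1 H
  Total hydrogens = 13.
Molecular formula: C12H13FO4

C12H13FO4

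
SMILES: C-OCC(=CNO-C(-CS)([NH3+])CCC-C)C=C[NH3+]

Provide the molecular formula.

[C12H27N3O2S]2+

Heavy atoms from the SMILES: 12 C, 3 N, 2 O, 1 S.
Implicit hydrogens by atom environment:
  5 × C: 2 H each → 10
  3 × C: 1 H each → 3
  2 × C: 3 H each → 6
  2 × C: no H
  2 × N (charge +1): 3 H each → 6
  2 × O: no H
  1 × N: 1 H
  1 × S: 1 H
  Total hydrogens = 27.
Net charge +2.
Molecular formula: [C12H27N3O2S]2+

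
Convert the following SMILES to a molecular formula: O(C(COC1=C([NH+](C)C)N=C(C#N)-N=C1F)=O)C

Heavy atoms from the SMILES: 10 C, 1 F, 4 N, 3 O.
Implicit hydrogens by atom environment:
  4 × C (aromatic): no H
  3 × C: 3 H each → 9
  3 × O: no H
  2 × C: no H
  2 × N (aromatic): no H
  1 × C: 2 H
  1 × F: no H
  1 × N (charge +1): 1 H
  1 × N: no H
  Total hydrogens = 12.
Net charge +1.
Molecular formula: C10H12FN4O3+

C10H12FN4O3+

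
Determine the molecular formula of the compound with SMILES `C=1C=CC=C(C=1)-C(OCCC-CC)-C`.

Heavy atoms from the SMILES: 13 C, 1 O.
Implicit hydrogens by atom environment:
  5 × C (aromatic): 1 H each → 5
  4 × C: 2 H each → 8
  2 × C: 3 H each → 6
  1 × C: 1 H
  1 × C (aromatic): no H
  1 × O: no H
  Total hydrogens = 20.
Molecular formula: C13H20O

C13H20O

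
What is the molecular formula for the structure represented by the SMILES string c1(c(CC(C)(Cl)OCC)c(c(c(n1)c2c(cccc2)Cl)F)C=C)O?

C18H18Cl2FNO2

Heavy atoms from the SMILES: 18 C, 2 Cl, 1 F, 1 N, 2 O.
Implicit hydrogens by atom environment:
  7 × C (aromatic): no H
  4 × C (aromatic): 1 H each → 4
  3 × C: 2 H each → 6
  2 × C: 3 H each → 6
  2 × Cl: no H
  1 × C: 1 H
  1 × C: no H
  1 × F: no H
  1 × N (aromatic): no H
  1 × O: 1 H
  1 × O: no H
  Total hydrogens = 18.
Molecular formula: C18H18Cl2FNO2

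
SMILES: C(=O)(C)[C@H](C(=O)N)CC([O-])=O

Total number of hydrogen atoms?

8

Hydrogens are implicit in SMILES; fill each atom to its normal valence:
  3 × C: no H
  3 × O: no H
  1 × C: 3 H
  1 × C: 2 H
  1 × C: 1 H
  1 × N: 2 H
  1 × O (charge -1): no H
  Total hydrogens = 8.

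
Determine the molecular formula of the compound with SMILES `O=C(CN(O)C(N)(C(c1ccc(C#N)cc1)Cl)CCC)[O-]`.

C14H17ClN3O3-

Heavy atoms from the SMILES: 14 C, 1 Cl, 3 N, 3 O.
Implicit hydrogens by atom environment:
  4 × C (aromatic): 1 H each → 4
  3 × C: 2 H each → 6
  3 × C: no H
  2 × C (aromatic): no H
  2 × N: no H
  1 × C: 3 H
  1 × C: 1 H
  1 × Cl: no H
  1 × N: 2 H
  1 × O: 1 H
  1 × O: no H
  1 × O (charge -1): no H
  Total hydrogens = 17.
Net charge -1.
Molecular formula: C14H17ClN3O3-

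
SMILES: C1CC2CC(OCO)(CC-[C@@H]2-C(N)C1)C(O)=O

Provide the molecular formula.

C12H21NO4

Heavy atoms from the SMILES: 12 C, 1 N, 4 O.
Implicit hydrogens by atom environment:
  7 × C: 2 H each → 14
  3 × C: 1 H each → 3
  2 × C: no H
  2 × O: 1 H each → 2
  2 × O: no H
  1 × N: 2 H
  Total hydrogens = 21.
Molecular formula: C12H21NO4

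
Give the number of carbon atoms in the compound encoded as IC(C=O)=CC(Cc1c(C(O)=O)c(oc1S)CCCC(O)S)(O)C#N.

15

The symbol for carbon appears 15 times in the SMILES. Lowercase c denotes aromatic carbon and counts toward C.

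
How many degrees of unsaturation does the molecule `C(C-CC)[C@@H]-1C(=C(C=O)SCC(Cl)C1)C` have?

Molecular formula from the SMILES: C12H19ClOS.
DoU = (2C + 2 + N − H − X)/2 = (2·12 + 2 + 0 − 19 − 1)/2 = 6/2 = 3.
(Structurally: 1 ring(s) + 2 π bond(s) = 3.)

3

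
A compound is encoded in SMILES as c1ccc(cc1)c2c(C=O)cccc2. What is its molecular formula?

Heavy atoms from the SMILES: 13 C, 1 O.
Implicit hydrogens by atom environment:
  9 × C (aromatic): 1 H each → 9
  3 × C (aromatic): no H
  1 × C: 1 H
  1 × O: no H
  Total hydrogens = 10.
Molecular formula: C13H10O

C13H10O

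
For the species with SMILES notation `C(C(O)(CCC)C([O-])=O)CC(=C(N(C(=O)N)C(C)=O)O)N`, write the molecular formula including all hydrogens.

Heavy atoms from the SMILES: 12 C, 3 N, 6 O.
Implicit hydrogens by atom environment:
  6 × C: no H
  4 × C: 2 H each → 8
  3 × O: no H
  2 × C: 3 H each → 6
  2 × N: 2 H each → 4
  2 × O: 1 H each → 2
  1 × N: no H
  1 × O (charge -1): no H
  Total hydrogens = 20.
Net charge -1.
Molecular formula: C12H20N3O6-

C12H20N3O6-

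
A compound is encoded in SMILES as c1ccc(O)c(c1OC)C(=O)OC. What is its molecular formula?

C9H10O4

Heavy atoms from the SMILES: 9 C, 4 O.
Implicit hydrogens by atom environment:
  3 × C (aromatic): 1 H each → 3
  3 × C (aromatic): no H
  3 × O: no H
  2 × C: 3 H each → 6
  1 × C: no H
  1 × O: 1 H
  Total hydrogens = 10.
Molecular formula: C9H10O4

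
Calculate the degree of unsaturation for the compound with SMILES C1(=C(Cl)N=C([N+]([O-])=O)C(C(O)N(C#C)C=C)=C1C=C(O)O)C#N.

11

Molecular formula from the SMILES: C13H9ClN4O5.
DoU = (2C + 2 + N − H − X)/2 = (2·13 + 2 + 4 − 9 − 1)/2 = 22/2 = 11.
(Structurally: 1 ring(s) + 10 π bond(s) = 11.)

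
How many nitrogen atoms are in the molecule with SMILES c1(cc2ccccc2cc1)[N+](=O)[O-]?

The symbol for nitrogen appears 1 time in the SMILES.

1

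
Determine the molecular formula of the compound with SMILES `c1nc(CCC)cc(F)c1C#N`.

C9H9FN2

Heavy atoms from the SMILES: 9 C, 1 F, 2 N.
Implicit hydrogens by atom environment:
  3 × C (aromatic): no H
  2 × C: 2 H each → 4
  2 × C (aromatic): 1 H each → 2
  1 × C: 3 H
  1 × C: no H
  1 × F: no H
  1 × N (aromatic): no H
  1 × N: no H
  Total hydrogens = 9.
Molecular formula: C9H9FN2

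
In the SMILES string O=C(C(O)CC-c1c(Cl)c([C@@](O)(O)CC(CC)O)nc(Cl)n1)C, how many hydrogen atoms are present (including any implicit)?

Hydrogens are implicit in SMILES; fill each atom to its normal valence:
  4 × C: 2 H each → 8
  4 × C (aromatic): no H
  4 × O: 1 H each → 4
  2 × C: 3 H each → 6
  2 × C: 1 H each → 2
  2 × C: no H
  2 × Cl: no H
  2 × N (aromatic): no H
  1 × O: no H
  Total hydrogens = 20.

20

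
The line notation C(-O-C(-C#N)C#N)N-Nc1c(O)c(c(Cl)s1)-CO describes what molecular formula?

Heavy atoms from the SMILES: 9 C, 1 Cl, 4 N, 3 O, 1 S.
Implicit hydrogens by atom environment:
  4 × C (aromatic): no H
  2 × C: 2 H each → 4
  2 × C: no H
  2 × N: 1 H each → 2
  2 × N: no H
  2 × O: 1 H each → 2
  1 × C: 1 H
  1 × Cl: no H
  1 × O: no H
  1 × S (aromatic): no H
  Total hydrogens = 9.
Molecular formula: C9H9ClN4O3S

C9H9ClN4O3S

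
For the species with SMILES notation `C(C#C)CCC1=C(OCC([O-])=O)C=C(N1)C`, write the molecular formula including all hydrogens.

Heavy atoms from the SMILES: 12 C, 1 N, 3 O.
Implicit hydrogens by atom environment:
  4 × C: 2 H each → 8
  3 × C (aromatic): no H
  2 × C: no H
  2 × O: no H
  1 × C: 3 H
  1 × C (aromatic): 1 H
  1 × C: 1 H
  1 × N (aromatic): 1 H
  1 × O (charge -1): no H
  Total hydrogens = 14.
Net charge -1.
Molecular formula: C12H14NO3-

C12H14NO3-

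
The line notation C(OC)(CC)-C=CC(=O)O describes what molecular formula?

Heavy atoms from the SMILES: 7 C, 3 O.
Implicit hydrogens by atom environment:
  3 × C: 1 H each → 3
  2 × C: 3 H each → 6
  2 × O: no H
  1 × C: 2 H
  1 × C: no H
  1 × O: 1 H
  Total hydrogens = 12.
Molecular formula: C7H12O3

C7H12O3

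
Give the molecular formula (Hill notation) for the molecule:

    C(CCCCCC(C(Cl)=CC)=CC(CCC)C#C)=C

Heavy atoms from the SMILES: 18 C, 1 Cl.
Implicit hydrogens by atom environment:
  8 × C: 2 H each → 16
  5 × C: 1 H each → 5
  3 × C: no H
  2 × C: 3 H each → 6
  1 × Cl: no H
  Total hydrogens = 27.
Molecular formula: C18H27Cl

C18H27Cl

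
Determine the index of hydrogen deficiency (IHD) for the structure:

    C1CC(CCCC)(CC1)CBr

Molecular formula from the SMILES: C10H19Br.
DoU = (2C + 2 + N − H − X)/2 = (2·10 + 2 + 0 − 19 − 1)/2 = 2/2 = 1.
(Structurally: 1 ring(s) + 0 π bond(s) = 1.)

1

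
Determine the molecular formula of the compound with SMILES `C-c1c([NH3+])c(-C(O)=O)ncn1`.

C6H8N3O2+

Heavy atoms from the SMILES: 6 C, 3 N, 2 O.
Implicit hydrogens by atom environment:
  3 × C (aromatic): no H
  2 × N (aromatic): no H
  1 × C: 3 H
  1 × C (aromatic): 1 H
  1 × C: no H
  1 × N (charge +1): 3 H
  1 × O: 1 H
  1 × O: no H
  Total hydrogens = 8.
Net charge +1.
Molecular formula: C6H8N3O2+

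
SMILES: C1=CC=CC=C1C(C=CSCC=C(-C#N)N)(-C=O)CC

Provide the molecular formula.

Heavy atoms from the SMILES: 16 C, 2 N, 1 O, 1 S.
Implicit hydrogens by atom environment:
  5 × C (aromatic): 1 H each → 5
  4 × C: 1 H each → 4
  3 × C: no H
  2 × C: 2 H each → 4
  1 × C: 3 H
  1 × C (aromatic): no H
  1 × N: 2 H
  1 × N: no H
  1 × O: no H
  1 × S: no H
  Total hydrogens = 18.
Molecular formula: C16H18N2OS

C16H18N2OS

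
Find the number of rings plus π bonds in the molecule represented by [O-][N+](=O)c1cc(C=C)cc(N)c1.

6

Molecular formula from the SMILES: C8H8N2O2.
DoU = (2C + 2 + N − H − X)/2 = (2·8 + 2 + 2 − 8 − 0)/2 = 12/2 = 6.
(Structurally: 1 ring(s) + 5 π bond(s) = 6.)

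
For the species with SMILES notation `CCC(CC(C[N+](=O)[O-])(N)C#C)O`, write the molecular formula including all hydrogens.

C8H14N2O3

Heavy atoms from the SMILES: 8 C, 2 N, 3 O.
Implicit hydrogens by atom environment:
  3 × C: 2 H each → 6
  2 × C: 1 H each → 2
  2 × C: no H
  1 × C: 3 H
  1 × N: 2 H
  1 × N (charge +1): no H
  1 × O: 1 H
  1 × O: no H
  1 × O (charge -1): no H
  Total hydrogens = 14.
Molecular formula: C8H14N2O3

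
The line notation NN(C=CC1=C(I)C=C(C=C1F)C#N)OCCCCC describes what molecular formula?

Heavy atoms from the SMILES: 14 C, 1 F, 1 I, 3 N, 1 O.
Implicit hydrogens by atom environment:
  4 × C: 2 H each → 8
  4 × C (aromatic): no H
  2 × C (aromatic): 1 H each → 2
  2 × C: 1 H each → 2
  2 × N: no H
  1 × C: 3 H
  1 × C: no H
  1 × F: no H
  1 × I: no H
  1 × N: 2 H
  1 × O: no H
  Total hydrogens = 17.
Molecular formula: C14H17FIN3O

C14H17FIN3O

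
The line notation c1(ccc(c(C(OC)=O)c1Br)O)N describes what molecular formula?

C8H8BrNO3

Heavy atoms from the SMILES: 1 Br, 8 C, 1 N, 3 O.
Implicit hydrogens by atom environment:
  4 × C (aromatic): no H
  2 × C (aromatic): 1 H each → 2
  2 × O: no H
  1 × Br: no H
  1 × C: 3 H
  1 × C: no H
  1 × N: 2 H
  1 × O: 1 H
  Total hydrogens = 8.
Molecular formula: C8H8BrNO3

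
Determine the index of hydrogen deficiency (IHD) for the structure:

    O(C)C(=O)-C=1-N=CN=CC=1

5

Molecular formula from the SMILES: C6H6N2O2.
DoU = (2C + 2 + N − H − X)/2 = (2·6 + 2 + 2 − 6 − 0)/2 = 10/2 = 5.
(Structurally: 1 ring(s) + 4 π bond(s) = 5.)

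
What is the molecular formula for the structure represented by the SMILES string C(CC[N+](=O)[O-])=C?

Heavy atoms from the SMILES: 4 C, 1 N, 2 O.
Implicit hydrogens by atom environment:
  3 × C: 2 H each → 6
  1 × C: 1 H
  1 × N (charge +1): no H
  1 × O: no H
  1 × O (charge -1): no H
  Total hydrogens = 7.
Molecular formula: C4H7NO2

C4H7NO2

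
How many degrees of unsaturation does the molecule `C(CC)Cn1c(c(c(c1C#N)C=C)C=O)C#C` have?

9

Molecular formula from the SMILES: C14H14N2O.
DoU = (2C + 2 + N − H − X)/2 = (2·14 + 2 + 2 − 14 − 0)/2 = 18/2 = 9.
(Structurally: 1 ring(s) + 8 π bond(s) = 9.)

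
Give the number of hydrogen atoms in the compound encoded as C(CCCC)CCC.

Hydrogens are implicit in SMILES; fill each atom to its normal valence:
  6 × C: 2 H each → 12
  2 × C: 3 H each → 6
  Total hydrogens = 18.

18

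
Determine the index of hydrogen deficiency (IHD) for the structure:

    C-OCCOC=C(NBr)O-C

Molecular formula from the SMILES: C6H12BrNO3.
DoU = (2C + 2 + N − H − X)/2 = (2·6 + 2 + 1 − 12 − 1)/2 = 2/2 = 1.
(Structurally: 0 ring(s) + 1 π bond(s) = 1.)

1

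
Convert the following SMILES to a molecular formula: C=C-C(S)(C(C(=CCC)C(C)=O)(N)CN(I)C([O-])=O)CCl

Heavy atoms from the SMILES: 13 C, 1 Cl, 1 I, 2 N, 3 O, 1 S.
Implicit hydrogens by atom environment:
  5 × C: no H
  4 × C: 2 H each → 8
  2 × C: 3 H each → 6
  2 × C: 1 H each → 2
  2 × O: no H
  1 × Cl: no H
  1 × I: no H
  1 × N: 2 H
  1 × N: no H
  1 × O (charge -1): no H
  1 × S: 1 H
  Total hydrogens = 19.
Net charge -1.
Molecular formula: C13H19ClIN2O3S-

C13H19ClIN2O3S-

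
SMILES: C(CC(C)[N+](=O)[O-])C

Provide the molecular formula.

Heavy atoms from the SMILES: 5 C, 1 N, 2 O.
Implicit hydrogens by atom environment:
  2 × C: 3 H each → 6
  2 × C: 2 H each → 4
  1 × C: 1 H
  1 × N (charge +1): no H
  1 × O: no H
  1 × O (charge -1): no H
  Total hydrogens = 11.
Molecular formula: C5H11NO2

C5H11NO2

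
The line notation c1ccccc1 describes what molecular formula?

Heavy atoms from the SMILES: 6 C.
Implicit hydrogens by atom environment:
  6 × C (aromatic): 1 H each → 6
  Total hydrogens = 6.
Molecular formula: C6H6

C6H6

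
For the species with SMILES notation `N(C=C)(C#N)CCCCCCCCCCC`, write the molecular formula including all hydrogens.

Heavy atoms from the SMILES: 14 C, 2 N.
Implicit hydrogens by atom environment:
  11 × C: 2 H each → 22
  2 × N: no H
  1 × C: 3 H
  1 × C: 1 H
  1 × C: no H
  Total hydrogens = 26.
Molecular formula: C14H26N2

C14H26N2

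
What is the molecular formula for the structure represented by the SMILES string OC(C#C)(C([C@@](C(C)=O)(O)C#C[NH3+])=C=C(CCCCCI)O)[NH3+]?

[C16H23IN2O4]2+

Heavy atoms from the SMILES: 16 C, 1 I, 2 N, 4 O.
Implicit hydrogens by atom environment:
  9 × C: no H
  5 × C: 2 H each → 10
  3 × O: 1 H each → 3
  2 × N (charge +1): 3 H each → 6
  1 × C: 3 H
  1 × C: 1 H
  1 × I: no H
  1 × O: no H
  Total hydrogens = 23.
Net charge +2.
Molecular formula: [C16H23IN2O4]2+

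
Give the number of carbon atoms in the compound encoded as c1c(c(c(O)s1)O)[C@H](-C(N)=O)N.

The symbol for carbon appears 6 times in the SMILES. Lowercase c denotes aromatic carbon and counts toward C.

6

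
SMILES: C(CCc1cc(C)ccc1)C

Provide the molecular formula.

C11H16

Heavy atoms from the SMILES: 11 C.
Implicit hydrogens by atom environment:
  4 × C (aromatic): 1 H each → 4
  3 × C: 2 H each → 6
  2 × C: 3 H each → 6
  2 × C (aromatic): no H
  Total hydrogens = 16.
Molecular formula: C11H16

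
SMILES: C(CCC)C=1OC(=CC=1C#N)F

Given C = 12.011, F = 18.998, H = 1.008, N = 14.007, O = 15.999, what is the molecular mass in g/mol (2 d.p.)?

Molecular formula: C9H10FNO.
M = 9×12.011 + 1×18.998 + 10×1.008 + 1×14.007 + 1×15.999 = 167.18 g/mol.

167.18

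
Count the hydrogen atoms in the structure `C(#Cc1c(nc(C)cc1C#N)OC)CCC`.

Hydrogens are implicit in SMILES; fill each atom to its normal valence:
  4 × C (aromatic): no H
  3 × C: 3 H each → 9
  3 × C: no H
  2 × C: 2 H each → 4
  1 × C (aromatic): 1 H
  1 × N (aromatic): no H
  1 × N: no H
  1 × O: no H
  Total hydrogens = 14.

14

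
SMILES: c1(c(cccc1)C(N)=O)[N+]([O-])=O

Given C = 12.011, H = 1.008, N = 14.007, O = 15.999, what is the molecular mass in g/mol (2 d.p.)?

166.14

Molecular formula: C7H6N2O3.
M = 7×12.011 + 6×1.008 + 2×14.007 + 3×15.999 = 166.14 g/mol.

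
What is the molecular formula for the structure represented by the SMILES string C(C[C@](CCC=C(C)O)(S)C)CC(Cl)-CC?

Heavy atoms from the SMILES: 13 C, 1 Cl, 1 O, 1 S.
Implicit hydrogens by atom environment:
  6 × C: 2 H each → 12
  3 × C: 3 H each → 9
  2 × C: 1 H each → 2
  2 × C: no H
  1 × Cl: no H
  1 × O: 1 H
  1 × S: 1 H
  Total hydrogens = 25.
Molecular formula: C13H25ClOS

C13H25ClOS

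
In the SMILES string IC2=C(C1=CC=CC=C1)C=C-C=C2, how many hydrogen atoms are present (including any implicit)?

9

Hydrogens are implicit in SMILES; fill each atom to its normal valence:
  9 × C (aromatic): 1 H each → 9
  3 × C (aromatic): no H
  1 × I: no H
  Total hydrogens = 9.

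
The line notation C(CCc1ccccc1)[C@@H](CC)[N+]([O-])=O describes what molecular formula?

C12H17NO2

Heavy atoms from the SMILES: 12 C, 1 N, 2 O.
Implicit hydrogens by atom environment:
  5 × C (aromatic): 1 H each → 5
  4 × C: 2 H each → 8
  1 × C: 3 H
  1 × C: 1 H
  1 × C (aromatic): no H
  1 × N (charge +1): no H
  1 × O: no H
  1 × O (charge -1): no H
  Total hydrogens = 17.
Molecular formula: C12H17NO2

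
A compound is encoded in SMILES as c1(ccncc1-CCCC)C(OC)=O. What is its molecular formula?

Heavy atoms from the SMILES: 11 C, 1 N, 2 O.
Implicit hydrogens by atom environment:
  3 × C: 2 H each → 6
  3 × C (aromatic): 1 H each → 3
  2 × C: 3 H each → 6
  2 × C (aromatic): no H
  2 × O: no H
  1 × C: no H
  1 × N (aromatic): no H
  Total hydrogens = 15.
Molecular formula: C11H15NO2

C11H15NO2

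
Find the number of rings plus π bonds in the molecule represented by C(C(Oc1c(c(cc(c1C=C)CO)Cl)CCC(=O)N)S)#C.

Molecular formula from the SMILES: C15H16ClNO3S.
DoU = (2C + 2 + N − H − X)/2 = (2·15 + 2 + 1 − 16 − 1)/2 = 16/2 = 8.
(Structurally: 1 ring(s) + 7 π bond(s) = 8.)

8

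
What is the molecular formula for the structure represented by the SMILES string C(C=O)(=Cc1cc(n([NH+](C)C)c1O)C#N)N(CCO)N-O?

C12H18N5O4+

Heavy atoms from the SMILES: 12 C, 5 N, 4 O.
Implicit hydrogens by atom environment:
  3 × C (aromatic): no H
  3 × O: 1 H each → 3
  2 × C: 3 H each → 6
  2 × C: 2 H each → 4
  2 × C: 1 H each → 2
  2 × C: no H
  2 × N: no H
  1 × C (aromatic): 1 H
  1 × N (charge +1): 1 H
  1 × N: 1 H
  1 × N (aromatic): no H
  1 × O: no H
  Total hydrogens = 18.
Net charge +1.
Molecular formula: C12H18N5O4+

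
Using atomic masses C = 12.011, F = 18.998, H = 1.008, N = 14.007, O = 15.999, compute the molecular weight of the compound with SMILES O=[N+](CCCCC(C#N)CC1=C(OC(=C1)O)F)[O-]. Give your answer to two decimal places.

256.23

Molecular formula: C11H13FN2O4.
M = 11×12.011 + 1×18.998 + 13×1.008 + 2×14.007 + 4×15.999 = 256.23 g/mol.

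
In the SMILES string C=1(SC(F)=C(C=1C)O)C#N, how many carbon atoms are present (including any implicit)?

6

The symbol for carbon appears 6 times in the SMILES.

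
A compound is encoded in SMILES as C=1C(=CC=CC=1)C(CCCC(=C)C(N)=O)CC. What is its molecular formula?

Heavy atoms from the SMILES: 15 C, 1 N, 1 O.
Implicit hydrogens by atom environment:
  5 × C: 2 H each → 10
  5 × C (aromatic): 1 H each → 5
  2 × C: no H
  1 × C: 3 H
  1 × C: 1 H
  1 × C (aromatic): no H
  1 × N: 2 H
  1 × O: no H
  Total hydrogens = 21.
Molecular formula: C15H21NO

C15H21NO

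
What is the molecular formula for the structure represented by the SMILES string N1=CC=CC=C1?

C5H5N

Heavy atoms from the SMILES: 5 C, 1 N.
Implicit hydrogens by atom environment:
  5 × C (aromatic): 1 H each → 5
  1 × N (aromatic): no H
  Total hydrogens = 5.
Molecular formula: C5H5N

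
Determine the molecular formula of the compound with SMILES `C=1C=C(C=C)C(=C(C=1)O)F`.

C8H7FO

Heavy atoms from the SMILES: 8 C, 1 F, 1 O.
Implicit hydrogens by atom environment:
  3 × C (aromatic): 1 H each → 3
  3 × C (aromatic): no H
  1 × C: 2 H
  1 × C: 1 H
  1 × F: no H
  1 × O: 1 H
  Total hydrogens = 7.
Molecular formula: C8H7FO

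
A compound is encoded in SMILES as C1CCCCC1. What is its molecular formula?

Heavy atoms from the SMILES: 6 C.
Implicit hydrogens by atom environment:
  6 × C: 2 H each → 12
  Total hydrogens = 12.
Molecular formula: C6H12

C6H12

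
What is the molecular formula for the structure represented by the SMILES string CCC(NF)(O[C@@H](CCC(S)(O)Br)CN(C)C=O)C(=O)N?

Heavy atoms from the SMILES: 1 Br, 11 C, 1 F, 3 N, 4 O, 1 S.
Implicit hydrogens by atom environment:
  4 × C: 2 H each → 8
  3 × C: no H
  3 × O: no H
  2 × C: 3 H each → 6
  2 × C: 1 H each → 2
  1 × Br: no H
  1 × F: no H
  1 × N: 2 H
  1 × N: 1 H
  1 × N: no H
  1 × O: 1 H
  1 × S: 1 H
  Total hydrogens = 21.
Molecular formula: C11H21BrFN3O4S

C11H21BrFN3O4S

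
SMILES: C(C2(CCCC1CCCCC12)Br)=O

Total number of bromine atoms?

The symbol for bromine appears 1 time in the SMILES.

1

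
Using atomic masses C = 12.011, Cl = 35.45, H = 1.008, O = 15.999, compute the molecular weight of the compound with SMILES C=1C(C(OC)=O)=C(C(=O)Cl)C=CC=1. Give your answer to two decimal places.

198.60

Molecular formula: C9H7ClO3.
M = 9×12.011 + 1×35.45 + 7×1.008 + 3×15.999 = 198.60 g/mol.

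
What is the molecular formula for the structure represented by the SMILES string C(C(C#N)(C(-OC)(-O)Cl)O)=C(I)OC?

Heavy atoms from the SMILES: 7 C, 1 Cl, 1 I, 1 N, 4 O.
Implicit hydrogens by atom environment:
  4 × C: no H
  2 × C: 3 H each → 6
  2 × O: 1 H each → 2
  2 × O: no H
  1 × C: 1 H
  1 × Cl: no H
  1 × I: no H
  1 × N: no H
  Total hydrogens = 9.
Molecular formula: C7H9ClINO4

C7H9ClINO4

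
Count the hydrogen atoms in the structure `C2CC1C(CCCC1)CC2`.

18

Hydrogens are implicit in SMILES; fill each atom to its normal valence:
  8 × C: 2 H each → 16
  2 × C: 1 H each → 2
  Total hydrogens = 18.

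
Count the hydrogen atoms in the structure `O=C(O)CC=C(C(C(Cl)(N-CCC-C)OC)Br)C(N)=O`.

20

Hydrogens are implicit in SMILES; fill each atom to its normal valence:
  4 × C: 2 H each → 8
  4 × C: no H
  3 × O: no H
  2 × C: 3 H each → 6
  2 × C: 1 H each → 2
  1 × Br: no H
  1 × Cl: no H
  1 × N: 2 H
  1 × N: 1 H
  1 × O: 1 H
  Total hydrogens = 20.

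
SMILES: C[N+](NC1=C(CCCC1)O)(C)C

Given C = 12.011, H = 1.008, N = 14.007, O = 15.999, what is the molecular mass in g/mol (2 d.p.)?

Molecular formula: C9H19N2O+.
M = 9×12.011 + 19×1.008 + 2×14.007 + 1×15.999 = 171.26 g/mol.

171.26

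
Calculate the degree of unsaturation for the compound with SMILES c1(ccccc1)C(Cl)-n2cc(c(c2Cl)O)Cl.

Molecular formula from the SMILES: C11H8Cl3NO.
DoU = (2C + 2 + N − H − X)/2 = (2·11 + 2 + 1 − 8 − 3)/2 = 14/2 = 7.
(Structurally: 2 ring(s) + 5 π bond(s) = 7.)

7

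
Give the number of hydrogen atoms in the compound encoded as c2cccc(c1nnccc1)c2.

Hydrogens are implicit in SMILES; fill each atom to its normal valence:
  8 × C (aromatic): 1 H each → 8
  2 × C (aromatic): no H
  2 × N (aromatic): no H
  Total hydrogens = 8.

8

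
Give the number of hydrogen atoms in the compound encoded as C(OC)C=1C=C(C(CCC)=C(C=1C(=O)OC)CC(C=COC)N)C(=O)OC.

29

Hydrogens are implicit in SMILES; fill each atom to its normal valence:
  6 × O: no H
  5 × C: 3 H each → 15
  5 × C (aromatic): no H
  4 × C: 2 H each → 8
  3 × C: 1 H each → 3
  2 × C: no H
  1 × C (aromatic): 1 H
  1 × N: 2 H
  Total hydrogens = 29.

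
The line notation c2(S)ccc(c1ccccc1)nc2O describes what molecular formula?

C11H9NOS

Heavy atoms from the SMILES: 11 C, 1 N, 1 O, 1 S.
Implicit hydrogens by atom environment:
  7 × C (aromatic): 1 H each → 7
  4 × C (aromatic): no H
  1 × N (aromatic): no H
  1 × O: 1 H
  1 × S: 1 H
  Total hydrogens = 9.
Molecular formula: C11H9NOS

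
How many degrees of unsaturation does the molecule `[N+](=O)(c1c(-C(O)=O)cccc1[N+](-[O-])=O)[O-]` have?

Molecular formula from the SMILES: C7H4N2O6.
DoU = (2C + 2 + N − H − X)/2 = (2·7 + 2 + 2 − 4 − 0)/2 = 14/2 = 7.
(Structurally: 1 ring(s) + 6 π bond(s) = 7.)

7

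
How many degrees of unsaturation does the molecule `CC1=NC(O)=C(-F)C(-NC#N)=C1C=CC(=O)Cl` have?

8

Molecular formula from the SMILES: C10H7ClFN3O2.
DoU = (2C + 2 + N − H − X)/2 = (2·10 + 2 + 3 − 7 − 2)/2 = 16/2 = 8.
(Structurally: 1 ring(s) + 7 π bond(s) = 8.)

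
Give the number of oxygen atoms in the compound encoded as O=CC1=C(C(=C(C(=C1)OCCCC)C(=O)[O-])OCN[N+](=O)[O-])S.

7

The symbol for oxygen appears 7 times in the SMILES.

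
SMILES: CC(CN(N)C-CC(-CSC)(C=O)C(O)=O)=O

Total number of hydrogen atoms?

18

Hydrogens are implicit in SMILES; fill each atom to its normal valence:
  4 × C: 2 H each → 8
  3 × C: no H
  3 × O: no H
  2 × C: 3 H each → 6
  1 × C: 1 H
  1 × N: 2 H
  1 × N: no H
  1 × O: 1 H
  1 × S: no H
  Total hydrogens = 18.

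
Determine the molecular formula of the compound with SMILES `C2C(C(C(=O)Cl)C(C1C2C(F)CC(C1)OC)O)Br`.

C12H17BrClFO3

Heavy atoms from the SMILES: 1 Br, 12 C, 1 Cl, 1 F, 3 O.
Implicit hydrogens by atom environment:
  7 × C: 1 H each → 7
  3 × C: 2 H each → 6
  2 × O: no H
  1 × Br: no H
  1 × C: 3 H
  1 × C: no H
  1 × Cl: no H
  1 × F: no H
  1 × O: 1 H
  Total hydrogens = 17.
Molecular formula: C12H17BrClFO3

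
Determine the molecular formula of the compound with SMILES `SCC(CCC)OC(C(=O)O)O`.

C7H14O4S

Heavy atoms from the SMILES: 7 C, 4 O, 1 S.
Implicit hydrogens by atom environment:
  3 × C: 2 H each → 6
  2 × C: 1 H each → 2
  2 × O: 1 H each → 2
  2 × O: no H
  1 × C: 3 H
  1 × C: no H
  1 × S: 1 H
  Total hydrogens = 14.
Molecular formula: C7H14O4S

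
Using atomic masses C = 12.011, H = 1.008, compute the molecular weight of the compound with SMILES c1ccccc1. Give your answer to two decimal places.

78.11

Molecular formula: C6H6.
M = 6×12.011 + 6×1.008 = 78.11 g/mol.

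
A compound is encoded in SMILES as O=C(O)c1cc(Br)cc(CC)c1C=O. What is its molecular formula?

Heavy atoms from the SMILES: 1 Br, 10 C, 3 O.
Implicit hydrogens by atom environment:
  4 × C (aromatic): no H
  2 × C (aromatic): 1 H each → 2
  2 × O: no H
  1 × Br: no H
  1 × C: 3 H
  1 × C: 2 H
  1 × C: 1 H
  1 × C: no H
  1 × O: 1 H
  Total hydrogens = 9.
Molecular formula: C10H9BrO3

C10H9BrO3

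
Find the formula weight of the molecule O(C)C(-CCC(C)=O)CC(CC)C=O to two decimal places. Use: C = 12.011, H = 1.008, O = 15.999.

Molecular formula: C11H20O3.
M = 11×12.011 + 20×1.008 + 3×15.999 = 200.28 g/mol.

200.28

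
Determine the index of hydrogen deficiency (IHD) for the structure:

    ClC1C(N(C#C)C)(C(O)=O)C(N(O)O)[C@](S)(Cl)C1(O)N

4

Molecular formula from the SMILES: C9H13Cl2N3O5S.
DoU = (2C + 2 + N − H − X)/2 = (2·9 + 2 + 3 − 13 − 2)/2 = 8/2 = 4.
(Structurally: 1 ring(s) + 3 π bond(s) = 4.)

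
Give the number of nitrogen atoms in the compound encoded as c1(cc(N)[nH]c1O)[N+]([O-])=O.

3

The symbol for nitrogen appears 3 times in the SMILES.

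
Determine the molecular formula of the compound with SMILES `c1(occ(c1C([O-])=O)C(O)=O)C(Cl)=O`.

Heavy atoms from the SMILES: 7 C, 1 Cl, 6 O.
Implicit hydrogens by atom environment:
  3 × C (aromatic): no H
  3 × C: no H
  3 × O: no H
  1 × C (aromatic): 1 H
  1 × Cl: no H
  1 × O: 1 H
  1 × O (aromatic): no H
  1 × O (charge -1): no H
  Total hydrogens = 2.
Net charge -1.
Molecular formula: C7H2ClO6-

C7H2ClO6-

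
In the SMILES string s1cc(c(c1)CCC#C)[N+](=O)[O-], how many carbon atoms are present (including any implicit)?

8

The symbol for carbon appears 8 times in the SMILES. Lowercase c denotes aromatic carbon and counts toward C.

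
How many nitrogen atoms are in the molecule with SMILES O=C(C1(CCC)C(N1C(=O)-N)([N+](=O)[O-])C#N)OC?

The symbol for nitrogen appears 4 times in the SMILES.

4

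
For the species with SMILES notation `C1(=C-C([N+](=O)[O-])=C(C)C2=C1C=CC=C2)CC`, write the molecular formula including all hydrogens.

C13H13NO2

Heavy atoms from the SMILES: 13 C, 1 N, 2 O.
Implicit hydrogens by atom environment:
  5 × C (aromatic): 1 H each → 5
  5 × C (aromatic): no H
  2 × C: 3 H each → 6
  1 × C: 2 H
  1 × N (charge +1): no H
  1 × O: no H
  1 × O (charge -1): no H
  Total hydrogens = 13.
Molecular formula: C13H13NO2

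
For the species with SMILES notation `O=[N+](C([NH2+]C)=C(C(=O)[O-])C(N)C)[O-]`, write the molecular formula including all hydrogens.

C6H11N3O4

Heavy atoms from the SMILES: 6 C, 3 N, 4 O.
Implicit hydrogens by atom environment:
  3 × C: no H
  2 × C: 3 H each → 6
  2 × O: no H
  2 × O (charge -1): no H
  1 × C: 1 H
  1 × N (charge +1): 2 H
  1 × N: 2 H
  1 × N (charge +1): no H
  Total hydrogens = 11.
Molecular formula: C6H11N3O4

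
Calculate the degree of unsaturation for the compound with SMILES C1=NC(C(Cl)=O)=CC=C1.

Molecular formula from the SMILES: C6H4ClNO.
DoU = (2C + 2 + N − H − X)/2 = (2·6 + 2 + 1 − 4 − 1)/2 = 10/2 = 5.
(Structurally: 1 ring(s) + 4 π bond(s) = 5.)

5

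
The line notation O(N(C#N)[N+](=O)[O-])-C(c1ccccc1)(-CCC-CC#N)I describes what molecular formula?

C13H13IN4O3

Heavy atoms from the SMILES: 13 C, 1 I, 4 N, 3 O.
Implicit hydrogens by atom environment:
  5 × C (aromatic): 1 H each → 5
  4 × C: 2 H each → 8
  3 × C: no H
  3 × N: no H
  2 × O: no H
  1 × C (aromatic): no H
  1 × I: no H
  1 × N (charge +1): no H
  1 × O (charge -1): no H
  Total hydrogens = 13.
Molecular formula: C13H13IN4O3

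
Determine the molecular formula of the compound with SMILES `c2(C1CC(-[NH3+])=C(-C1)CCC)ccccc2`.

C14H20N+

Heavy atoms from the SMILES: 14 C, 1 N.
Implicit hydrogens by atom environment:
  5 × C (aromatic): 1 H each → 5
  4 × C: 2 H each → 8
  2 × C: no H
  1 × C: 3 H
  1 × C: 1 H
  1 × C (aromatic): no H
  1 × N (charge +1): 3 H
  Total hydrogens = 20.
Net charge +1.
Molecular formula: C14H20N+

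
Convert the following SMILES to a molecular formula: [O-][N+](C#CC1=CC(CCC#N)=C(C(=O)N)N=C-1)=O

C11H8N4O3

Heavy atoms from the SMILES: 11 C, 4 N, 3 O.
Implicit hydrogens by atom environment:
  4 × C: no H
  3 × C (aromatic): no H
  2 × C: 2 H each → 4
  2 × C (aromatic): 1 H each → 2
  2 × O: no H
  1 × N: 2 H
  1 × N (aromatic): no H
  1 × N: no H
  1 × N (charge +1): no H
  1 × O (charge -1): no H
  Total hydrogens = 8.
Molecular formula: C11H8N4O3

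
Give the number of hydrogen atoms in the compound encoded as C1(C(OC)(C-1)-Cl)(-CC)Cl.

Hydrogens are implicit in SMILES; fill each atom to its normal valence:
  2 × C: 3 H each → 6
  2 × C: 2 H each → 4
  2 × C: no H
  2 × Cl: no H
  1 × O: no H
  Total hydrogens = 10.

10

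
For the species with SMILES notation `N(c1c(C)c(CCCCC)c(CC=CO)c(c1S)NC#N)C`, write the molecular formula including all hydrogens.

Heavy atoms from the SMILES: 17 C, 3 N, 1 O, 1 S.
Implicit hydrogens by atom environment:
  6 × C (aromatic): no H
  5 × C: 2 H each → 10
  3 × C: 3 H each → 9
  2 × C: 1 H each → 2
  2 × N: 1 H each → 2
  1 × C: no H
  1 × N: no H
  1 × O: 1 H
  1 × S: 1 H
  Total hydrogens = 25.
Molecular formula: C17H25N3OS

C17H25N3OS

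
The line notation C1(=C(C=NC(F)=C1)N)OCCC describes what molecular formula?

C8H11FN2O

Heavy atoms from the SMILES: 8 C, 1 F, 2 N, 1 O.
Implicit hydrogens by atom environment:
  3 × C (aromatic): no H
  2 × C: 2 H each → 4
  2 × C (aromatic): 1 H each → 2
  1 × C: 3 H
  1 × F: no H
  1 × N: 2 H
  1 × N (aromatic): no H
  1 × O: no H
  Total hydrogens = 11.
Molecular formula: C8H11FN2O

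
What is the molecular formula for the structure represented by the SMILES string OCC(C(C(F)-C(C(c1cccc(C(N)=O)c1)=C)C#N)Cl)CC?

C17H20ClFN2O2

Heavy atoms from the SMILES: 17 C, 1 Cl, 1 F, 2 N, 2 O.
Implicit hydrogens by atom environment:
  4 × C: 1 H each → 4
  4 × C (aromatic): 1 H each → 4
  3 × C: 2 H each → 6
  3 × C: no H
  2 × C (aromatic): no H
  1 × C: 3 H
  1 × Cl: no H
  1 × F: no H
  1 × N: 2 H
  1 × N: no H
  1 × O: 1 H
  1 × O: no H
  Total hydrogens = 20.
Molecular formula: C17H20ClFN2O2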